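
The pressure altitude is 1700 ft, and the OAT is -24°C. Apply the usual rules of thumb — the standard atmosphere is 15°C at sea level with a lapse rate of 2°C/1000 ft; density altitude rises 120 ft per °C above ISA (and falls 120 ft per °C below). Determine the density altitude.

-2572 ft

ISA temperature at 1700 ft = 15 − 2 × (1700/1000) = 11.6°C.
ISA deviation = -24 − 11.6 = -35.6°C.
Density altitude = 1700 + 120 × (-35.6) = 1700 + (-4272) = -2572 ft.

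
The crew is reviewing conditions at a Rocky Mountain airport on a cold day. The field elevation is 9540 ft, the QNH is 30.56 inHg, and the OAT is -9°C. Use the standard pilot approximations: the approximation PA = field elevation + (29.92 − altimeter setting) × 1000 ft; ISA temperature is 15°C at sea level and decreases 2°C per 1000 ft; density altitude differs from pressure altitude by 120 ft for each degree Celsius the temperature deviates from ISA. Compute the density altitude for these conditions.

Pressure altitude = 9540 + (29.92 − 30.56) × 1000 = 9540 + (-640) = 8900 ft.
ISA temperature at 8900 ft = 15 − 2 × (8900/1000) = -2.8°C.
ISA deviation = -9 − (-2.8) = -6.2°C.
Density altitude = 8900 + 120 × (-6.2) = 8156 ft.

8156 ft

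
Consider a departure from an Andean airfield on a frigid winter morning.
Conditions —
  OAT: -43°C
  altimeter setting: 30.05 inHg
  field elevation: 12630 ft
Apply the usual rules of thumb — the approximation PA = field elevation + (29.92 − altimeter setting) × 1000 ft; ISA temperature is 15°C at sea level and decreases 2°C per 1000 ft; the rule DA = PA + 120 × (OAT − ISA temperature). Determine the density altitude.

Pressure altitude = 12630 + (29.92 − 30.05) × 1000 = 12630 + (-130) = 12500 ft.
ISA temperature at 12500 ft = 15 − 2 × (12500/1000) = -10°C.
ISA deviation = -43 − (-10) = -33°C.
Density altitude = 12500 + 120 × (-33) = 8540 ft.

8540 ft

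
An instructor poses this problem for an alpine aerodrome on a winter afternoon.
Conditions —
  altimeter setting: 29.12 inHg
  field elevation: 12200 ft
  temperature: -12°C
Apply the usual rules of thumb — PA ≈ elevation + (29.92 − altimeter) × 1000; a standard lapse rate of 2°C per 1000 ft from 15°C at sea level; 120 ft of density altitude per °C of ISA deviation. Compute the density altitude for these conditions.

Pressure altitude = 12200 + (29.92 − 29.12) × 1000 = 12200 + (+800) = 13000 ft.
ISA temperature at 13000 ft = 15 − 2 × (13000/1000) = -11°C.
ISA deviation = -12 − (-11) = -1°C.
Density altitude = 13000 + 120 × (-1) = 12880 ft.

12880 ft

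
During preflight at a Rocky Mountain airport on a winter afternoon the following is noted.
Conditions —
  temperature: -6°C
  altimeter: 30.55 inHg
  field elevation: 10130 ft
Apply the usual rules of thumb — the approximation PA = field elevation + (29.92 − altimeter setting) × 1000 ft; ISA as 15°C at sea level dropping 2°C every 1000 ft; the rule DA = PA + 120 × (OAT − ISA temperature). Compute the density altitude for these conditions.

Pressure altitude = 10130 + (29.92 − 30.55) × 1000 = 10130 + (-630) = 9500 ft.
ISA temperature at 9500 ft = 15 − 2 × (9500/1000) = -4°C.
ISA deviation = -6 − (-4) = -2°C.
Density altitude = 9500 + 120 × (-2) = 9260 ft.

9260 ft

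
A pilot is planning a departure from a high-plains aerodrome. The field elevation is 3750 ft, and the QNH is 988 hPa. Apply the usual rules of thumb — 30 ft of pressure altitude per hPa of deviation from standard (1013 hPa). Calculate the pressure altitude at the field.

Pressure correction = (1013 − 988) × 30 = +750 ft.
Pressure altitude = 3750 + (+750) = 4500 ft.

4500 ft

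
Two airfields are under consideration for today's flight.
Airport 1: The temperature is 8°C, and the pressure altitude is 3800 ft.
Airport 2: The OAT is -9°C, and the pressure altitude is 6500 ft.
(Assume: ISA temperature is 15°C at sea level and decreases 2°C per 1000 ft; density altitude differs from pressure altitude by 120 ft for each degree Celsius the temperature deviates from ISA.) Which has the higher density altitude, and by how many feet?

Airport 2 by 1308 ft

Airport 1: ISA temp = 7.4°C, deviation +0.6°C, DA = 3800 + 120 × 0.6 = 3872 ft.
Airport 2: ISA temp = 2°C, deviation -11°C, DA = 6500 + 120 × (-11) = 5180 ft.
Airport 2 is higher by 5180 − 3872 = 1308 ft.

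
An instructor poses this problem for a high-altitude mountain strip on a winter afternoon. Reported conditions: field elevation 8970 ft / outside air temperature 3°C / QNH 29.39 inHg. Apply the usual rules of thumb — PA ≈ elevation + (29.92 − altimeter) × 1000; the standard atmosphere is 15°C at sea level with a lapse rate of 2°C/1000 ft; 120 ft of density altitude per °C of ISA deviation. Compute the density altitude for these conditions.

Pressure altitude = 8970 + (29.92 − 29.39) × 1000 = 8970 + (+530) = 9500 ft.
ISA temperature at 9500 ft = 15 − 2 × (9500/1000) = -4°C.
ISA deviation = 3 − (-4) = +7°C.
Density altitude = 9500 + 120 × (7) = 10340 ft.

10340 ft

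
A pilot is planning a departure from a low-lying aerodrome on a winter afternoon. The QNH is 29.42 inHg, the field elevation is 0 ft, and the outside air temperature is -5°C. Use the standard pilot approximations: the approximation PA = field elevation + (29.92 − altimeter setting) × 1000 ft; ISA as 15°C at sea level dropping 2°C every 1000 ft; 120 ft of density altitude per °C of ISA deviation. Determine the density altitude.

Pressure altitude = 0 + (29.92 − 29.42) × 1000 = 0 + (+500) = 500 ft.
ISA temperature at 500 ft = 15 − 2 × (500/1000) = 14°C.
ISA deviation = -5 − 14 = -19°C.
Density altitude = 500 + 120 × (-19) = -1780 ft.

-1780 ft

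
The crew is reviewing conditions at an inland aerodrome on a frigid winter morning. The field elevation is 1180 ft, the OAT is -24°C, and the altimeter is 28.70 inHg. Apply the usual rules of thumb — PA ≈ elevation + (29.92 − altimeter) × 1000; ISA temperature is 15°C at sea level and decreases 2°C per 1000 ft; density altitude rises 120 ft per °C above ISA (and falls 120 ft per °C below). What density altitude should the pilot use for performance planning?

Pressure altitude = 1180 + (29.92 − 28.70) × 1000 = 1180 + (+1220) = 2400 ft.
ISA temperature at 2400 ft = 15 − 2 × (2400/1000) = 10.2°C.
ISA deviation = -24 − 10.2 = -34.2°C.
Density altitude = 2400 + 120 × (-34.2) = -1704 ft.

-1704 ft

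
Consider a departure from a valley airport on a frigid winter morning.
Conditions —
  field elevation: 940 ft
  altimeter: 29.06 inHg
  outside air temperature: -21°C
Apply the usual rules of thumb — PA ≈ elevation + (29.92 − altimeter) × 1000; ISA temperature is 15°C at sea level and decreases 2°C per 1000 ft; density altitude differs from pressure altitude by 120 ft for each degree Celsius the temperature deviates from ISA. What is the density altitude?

Pressure altitude = 940 + (29.92 − 29.06) × 1000 = 940 + (+860) = 1800 ft.
ISA temperature at 1800 ft = 15 − 2 × (1800/1000) = 11.4°C.
ISA deviation = -21 − 11.4 = -32.4°C.
Density altitude = 1800 + 120 × (-32.4) = -2088 ft.

-2088 ft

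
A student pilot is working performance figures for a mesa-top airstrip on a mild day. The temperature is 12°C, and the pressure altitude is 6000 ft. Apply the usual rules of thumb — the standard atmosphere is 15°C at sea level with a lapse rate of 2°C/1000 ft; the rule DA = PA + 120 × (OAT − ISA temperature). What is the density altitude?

7080 ft

ISA temperature at 6000 ft = 15 − 2 × (6000/1000) = 3°C.
ISA deviation = 12 − 3 = +9°C.
Density altitude = 6000 + 120 × (9) = 6000 + (+1080) = 7080 ft.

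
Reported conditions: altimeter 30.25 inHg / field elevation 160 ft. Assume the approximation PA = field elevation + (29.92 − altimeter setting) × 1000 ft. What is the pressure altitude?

-170 ft

Pressure correction = (29.92 − 30.25) × 1000 = -330 ft.
Pressure altitude = 160 + (-330) = -170 ft.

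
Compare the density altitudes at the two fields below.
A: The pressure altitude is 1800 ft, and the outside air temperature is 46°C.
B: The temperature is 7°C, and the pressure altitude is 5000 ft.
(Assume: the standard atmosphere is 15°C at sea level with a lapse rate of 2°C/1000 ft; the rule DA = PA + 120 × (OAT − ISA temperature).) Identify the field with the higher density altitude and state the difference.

A by 712 ft

A: ISA temp = 11.4°C, deviation +34.6°C, DA = 1800 + 120 × 34.6 = 5952 ft.
B: ISA temp = 5°C, deviation +2°C, DA = 5000 + 120 × 2 = 5240 ft.
A is higher by 5952 − 5240 = 712 ft.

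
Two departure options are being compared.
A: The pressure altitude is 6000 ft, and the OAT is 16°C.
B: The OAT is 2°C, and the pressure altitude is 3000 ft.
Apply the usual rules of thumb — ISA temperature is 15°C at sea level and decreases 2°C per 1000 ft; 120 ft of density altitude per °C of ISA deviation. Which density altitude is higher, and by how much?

A: ISA temp = 3°C, deviation +13°C, DA = 6000 + 120 × 13 = 7560 ft.
B: ISA temp = 9°C, deviation -7°C, DA = 3000 + 120 × (-7) = 2160 ft.
A is higher by 7560 − 2160 = 5400 ft.

A by 5400 ft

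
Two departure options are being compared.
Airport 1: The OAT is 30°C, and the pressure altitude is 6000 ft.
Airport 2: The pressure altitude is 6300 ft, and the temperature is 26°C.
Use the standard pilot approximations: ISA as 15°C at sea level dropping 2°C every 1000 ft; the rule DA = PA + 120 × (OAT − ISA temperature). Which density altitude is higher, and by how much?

Airport 1: ISA temp = 3°C, deviation +27°C, DA = 6000 + 120 × 27 = 9240 ft.
Airport 2: ISA temp = 2.4°C, deviation +23.6°C, DA = 6300 + 120 × 23.6 = 9132 ft.
Airport 1 is higher by 9240 − 9132 = 108 ft.

Airport 1 by 108 ft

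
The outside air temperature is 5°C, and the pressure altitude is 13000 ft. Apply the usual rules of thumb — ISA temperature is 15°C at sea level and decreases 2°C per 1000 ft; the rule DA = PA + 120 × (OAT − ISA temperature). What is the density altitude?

14920 ft

ISA temperature at 13000 ft = 15 − 2 × (13000/1000) = -11°C.
ISA deviation = 5 − (-11) = +16°C.
Density altitude = 13000 + 120 × (16) = 13000 + (+1920) = 14920 ft.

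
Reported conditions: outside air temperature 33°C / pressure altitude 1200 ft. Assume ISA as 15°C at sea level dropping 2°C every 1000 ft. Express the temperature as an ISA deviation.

ISA temperature at 1200 ft = 15 − 2 × (1200/1000) = 12.6°C.
Deviation = OAT − ISA = 33 − 12.6 = +20.4°C.

ISA+20.4°C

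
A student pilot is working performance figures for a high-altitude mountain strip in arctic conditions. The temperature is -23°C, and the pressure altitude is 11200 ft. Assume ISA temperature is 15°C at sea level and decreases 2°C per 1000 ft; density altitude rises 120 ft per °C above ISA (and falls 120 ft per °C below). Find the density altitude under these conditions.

9328 ft

ISA temperature at 11200 ft = 15 − 2 × (11200/1000) = -7.4°C.
ISA deviation = -23 − (-7.4) = -15.6°C.
Density altitude = 11200 + 120 × (-15.6) = 11200 + (-1872) = 9328 ft.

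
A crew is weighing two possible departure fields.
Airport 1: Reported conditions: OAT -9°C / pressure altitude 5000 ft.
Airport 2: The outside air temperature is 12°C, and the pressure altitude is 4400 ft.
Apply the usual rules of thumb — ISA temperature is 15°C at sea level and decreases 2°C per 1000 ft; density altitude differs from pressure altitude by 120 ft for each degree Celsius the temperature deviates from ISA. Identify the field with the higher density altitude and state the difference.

Airport 1: ISA temp = 5°C, deviation -14°C, DA = 5000 + 120 × (-14) = 3320 ft.
Airport 2: ISA temp = 6.2°C, deviation +5.8°C, DA = 4400 + 120 × 5.8 = 5096 ft.
Airport 2 is higher by 5096 − 3320 = 1776 ft.

Airport 2 by 1776 ft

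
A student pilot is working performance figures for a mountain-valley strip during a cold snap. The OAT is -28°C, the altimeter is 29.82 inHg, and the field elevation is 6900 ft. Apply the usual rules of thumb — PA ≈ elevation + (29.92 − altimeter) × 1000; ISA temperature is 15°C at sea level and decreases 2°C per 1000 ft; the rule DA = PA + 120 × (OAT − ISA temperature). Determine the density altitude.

Pressure altitude = 6900 + (29.92 − 29.82) × 1000 = 6900 + (+100) = 7000 ft.
ISA temperature at 7000 ft = 15 − 2 × (7000/1000) = 1°C.
ISA deviation = -28 − 1 = -29°C.
Density altitude = 7000 + 120 × (-29) = 3520 ft.

3520 ft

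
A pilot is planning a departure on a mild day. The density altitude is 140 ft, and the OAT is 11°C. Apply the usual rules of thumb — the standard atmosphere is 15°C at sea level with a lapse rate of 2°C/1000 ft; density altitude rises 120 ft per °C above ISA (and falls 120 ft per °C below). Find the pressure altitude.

500 ft

DA = PA + 120 × (OAT − (15 − 2·PA/1000)) = PA + 120·OAT − 1800 + 0.24·PA = 1.24·PA + 120·OAT − 1800.
So 1.24·PA = 140 − 120 × 11 + 1800 = 620.
PA = 620 / 1.24 = 500 ft.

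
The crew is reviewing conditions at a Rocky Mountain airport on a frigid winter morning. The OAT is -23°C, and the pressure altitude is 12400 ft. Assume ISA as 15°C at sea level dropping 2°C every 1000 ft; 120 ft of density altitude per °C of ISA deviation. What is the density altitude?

10816 ft

ISA temperature at 12400 ft = 15 − 2 × (12400/1000) = -9.8°C.
ISA deviation = -23 − (-9.8) = -13.2°C.
Density altitude = 12400 + 120 × (-13.2) = 12400 + (-1584) = 10816 ft.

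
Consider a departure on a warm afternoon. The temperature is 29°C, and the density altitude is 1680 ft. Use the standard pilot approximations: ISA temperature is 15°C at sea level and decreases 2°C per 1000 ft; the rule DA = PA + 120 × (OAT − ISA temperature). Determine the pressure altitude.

0 ft

DA = PA + 120 × (OAT − (15 − 2·PA/1000)) = PA + 120·OAT − 1800 + 0.24·PA = 1.24·PA + 120·OAT − 1800.
So 1.24·PA = 1680 − 120 × 29 + 1800 = 0.
PA = 0 / 1.24 = 0 ft.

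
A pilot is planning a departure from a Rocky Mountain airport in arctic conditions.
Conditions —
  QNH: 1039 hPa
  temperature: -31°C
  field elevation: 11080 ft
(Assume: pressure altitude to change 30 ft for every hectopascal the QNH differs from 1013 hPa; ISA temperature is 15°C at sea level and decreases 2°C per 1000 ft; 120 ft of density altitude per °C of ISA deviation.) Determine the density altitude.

7252 ft

Pressure altitude = 11080 + (1013 − 1039) × 30 = 11080 + (-780) = 10300 ft.
ISA temperature at 10300 ft = 15 − 2 × (10300/1000) = -5.6°C.
ISA deviation = -31 − (-5.6) = -25.4°C.
Density altitude = 10300 + 120 × (-25.4) = 7252 ft.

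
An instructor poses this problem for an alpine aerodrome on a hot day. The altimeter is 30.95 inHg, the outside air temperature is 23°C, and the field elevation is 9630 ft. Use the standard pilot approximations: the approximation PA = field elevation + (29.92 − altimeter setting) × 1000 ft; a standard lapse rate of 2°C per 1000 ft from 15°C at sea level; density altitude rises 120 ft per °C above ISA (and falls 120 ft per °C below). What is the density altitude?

Pressure altitude = 9630 + (29.92 − 30.95) × 1000 = 9630 + (-1030) = 8600 ft.
ISA temperature at 8600 ft = 15 − 2 × (8600/1000) = -2.2°C.
ISA deviation = 23 − (-2.2) = +25.2°C.
Density altitude = 8600 + 120 × (25.2) = 11624 ft.

11624 ft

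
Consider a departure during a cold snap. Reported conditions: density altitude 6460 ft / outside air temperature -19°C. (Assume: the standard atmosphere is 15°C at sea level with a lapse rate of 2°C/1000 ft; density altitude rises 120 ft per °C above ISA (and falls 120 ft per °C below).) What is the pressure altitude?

8500 ft

DA = PA + 120 × (OAT − (15 − 2·PA/1000)) = PA + 120·OAT − 1800 + 0.24·PA = 1.24·PA + 120·OAT − 1800.
So 1.24·PA = 6460 − 120 × (-19) + 1800 = 10540.
PA = 10540 / 1.24 = 8500 ft.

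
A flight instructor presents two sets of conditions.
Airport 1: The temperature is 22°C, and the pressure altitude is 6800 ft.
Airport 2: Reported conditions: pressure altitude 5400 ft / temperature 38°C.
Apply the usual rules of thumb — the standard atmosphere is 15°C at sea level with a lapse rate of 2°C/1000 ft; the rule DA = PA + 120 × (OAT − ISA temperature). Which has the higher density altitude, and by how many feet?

Airport 2 by 184 ft

Airport 1: ISA temp = 1.4°C, deviation +20.6°C, DA = 6800 + 120 × 20.6 = 9272 ft.
Airport 2: ISA temp = 4.2°C, deviation +33.8°C, DA = 5400 + 120 × 33.8 = 9456 ft.
Airport 2 is higher by 9456 − 9272 = 184 ft.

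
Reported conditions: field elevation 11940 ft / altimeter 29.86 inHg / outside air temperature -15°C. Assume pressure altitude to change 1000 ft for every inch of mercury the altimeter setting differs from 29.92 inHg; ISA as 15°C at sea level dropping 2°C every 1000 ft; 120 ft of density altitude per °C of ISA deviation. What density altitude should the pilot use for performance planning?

11280 ft

Pressure altitude = 11940 + (29.92 − 29.86) × 1000 = 11940 + (+60) = 12000 ft.
ISA temperature at 12000 ft = 15 − 2 × (12000/1000) = -9°C.
ISA deviation = -15 − (-9) = -6°C.
Density altitude = 12000 + 120 × (-6) = 11280 ft.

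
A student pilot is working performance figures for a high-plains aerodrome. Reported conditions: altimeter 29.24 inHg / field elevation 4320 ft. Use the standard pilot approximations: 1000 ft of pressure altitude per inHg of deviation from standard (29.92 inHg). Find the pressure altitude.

Pressure correction = (29.92 − 29.24) × 1000 = +680 ft.
Pressure altitude = 4320 + (+680) = 5000 ft.

5000 ft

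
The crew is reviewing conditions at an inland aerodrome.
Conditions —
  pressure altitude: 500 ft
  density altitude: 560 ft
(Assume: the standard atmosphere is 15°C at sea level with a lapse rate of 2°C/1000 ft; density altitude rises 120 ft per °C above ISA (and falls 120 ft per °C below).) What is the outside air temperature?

Density altitude − pressure altitude = 560 − 500 = +60 ft.
At 120 ft/°C that is an ISA deviation of 60/120 = +0.5°C.
ISA temperature at 500 ft = 15 − 2 × (500/1000) = 14°C.
OAT = ISA + deviation = 14 + (+0.5) = 14.5°C.

14.5°C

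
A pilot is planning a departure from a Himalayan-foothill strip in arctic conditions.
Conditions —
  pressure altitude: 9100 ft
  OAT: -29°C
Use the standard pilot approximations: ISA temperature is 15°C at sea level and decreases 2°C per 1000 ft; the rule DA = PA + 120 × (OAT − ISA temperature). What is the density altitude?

ISA temperature at 9100 ft = 15 − 2 × (9100/1000) = -3.2°C.
ISA deviation = -29 − (-3.2) = -25.8°C.
Density altitude = 9100 + 120 × (-25.8) = 9100 + (-3096) = 6004 ft.

6004 ft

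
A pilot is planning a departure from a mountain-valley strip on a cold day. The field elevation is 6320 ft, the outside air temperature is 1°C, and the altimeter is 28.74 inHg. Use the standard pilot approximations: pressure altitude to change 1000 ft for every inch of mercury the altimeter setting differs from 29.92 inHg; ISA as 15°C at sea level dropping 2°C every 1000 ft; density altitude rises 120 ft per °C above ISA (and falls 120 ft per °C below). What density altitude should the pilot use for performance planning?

Pressure altitude = 6320 + (29.92 − 28.74) × 1000 = 6320 + (+1180) = 7500 ft.
ISA temperature at 7500 ft = 15 − 2 × (7500/1000) = 0°C.
ISA deviation = 1 − 0 = +1°C.
Density altitude = 7500 + 120 × (1) = 7620 ft.

7620 ft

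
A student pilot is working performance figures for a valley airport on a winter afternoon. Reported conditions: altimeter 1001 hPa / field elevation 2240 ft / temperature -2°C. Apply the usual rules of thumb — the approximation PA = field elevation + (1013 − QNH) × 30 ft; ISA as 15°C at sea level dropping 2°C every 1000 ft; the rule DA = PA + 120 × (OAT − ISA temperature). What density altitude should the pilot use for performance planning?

1184 ft

Pressure altitude = 2240 + (1013 − 1001) × 30 = 2240 + (+360) = 2600 ft.
ISA temperature at 2600 ft = 15 − 2 × (2600/1000) = 9.8°C.
ISA deviation = -2 − 9.8 = -11.8°C.
Density altitude = 2600 + 120 × (-11.8) = 1184 ft.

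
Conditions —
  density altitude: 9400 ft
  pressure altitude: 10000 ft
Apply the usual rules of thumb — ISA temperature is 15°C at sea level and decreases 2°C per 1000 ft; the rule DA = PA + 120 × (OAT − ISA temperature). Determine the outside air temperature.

-10°C

Density altitude − pressure altitude = 9400 − 10000 = -600 ft.
At 120 ft/°C that is an ISA deviation of -600/120 = -5°C.
ISA temperature at 10000 ft = 15 − 2 × (10000/1000) = -5°C.
OAT = ISA + deviation = -5 + (-5) = -10°C.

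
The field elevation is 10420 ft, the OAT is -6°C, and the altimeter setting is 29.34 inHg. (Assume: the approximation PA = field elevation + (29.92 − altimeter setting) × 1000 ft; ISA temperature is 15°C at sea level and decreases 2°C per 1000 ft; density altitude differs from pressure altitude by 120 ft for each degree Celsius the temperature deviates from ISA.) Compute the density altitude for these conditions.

Pressure altitude = 10420 + (29.92 − 29.34) × 1000 = 10420 + (+580) = 11000 ft.
ISA temperature at 11000 ft = 15 − 2 × (11000/1000) = -7°C.
ISA deviation = -6 − (-7) = +1°C.
Density altitude = 11000 + 120 × (1) = 11120 ft.

11120 ft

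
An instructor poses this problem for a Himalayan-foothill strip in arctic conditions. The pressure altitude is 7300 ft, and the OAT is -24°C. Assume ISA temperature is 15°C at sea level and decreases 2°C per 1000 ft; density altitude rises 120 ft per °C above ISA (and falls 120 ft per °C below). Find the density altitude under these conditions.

4372 ft

ISA temperature at 7300 ft = 15 − 2 × (7300/1000) = 0.4°C.
ISA deviation = -24 − 0.4 = -24.4°C.
Density altitude = 7300 + 120 × (-24.4) = 7300 + (-2928) = 4372 ft.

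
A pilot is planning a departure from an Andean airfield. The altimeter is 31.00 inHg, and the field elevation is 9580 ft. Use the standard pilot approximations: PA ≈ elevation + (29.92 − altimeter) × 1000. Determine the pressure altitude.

Pressure correction = (29.92 − 31.00) × 1000 = -1080 ft.
Pressure altitude = 9580 + (-1080) = 8500 ft.

8500 ft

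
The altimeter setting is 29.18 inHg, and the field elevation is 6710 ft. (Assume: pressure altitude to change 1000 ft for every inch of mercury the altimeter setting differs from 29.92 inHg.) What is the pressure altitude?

Pressure correction = (29.92 − 29.18) × 1000 = +740 ft.
Pressure altitude = 6710 + (+740) = 7450 ft.

7450 ft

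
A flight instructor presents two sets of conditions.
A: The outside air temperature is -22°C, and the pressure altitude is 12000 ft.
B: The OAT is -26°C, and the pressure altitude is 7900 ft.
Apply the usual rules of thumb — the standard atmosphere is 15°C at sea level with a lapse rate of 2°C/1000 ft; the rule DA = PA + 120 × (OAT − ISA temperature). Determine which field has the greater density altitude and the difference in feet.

A: ISA temp = -9°C, deviation -13°C, DA = 12000 + 120 × (-13) = 10440 ft.
B: ISA temp = -0.8°C, deviation -25.2°C, DA = 7900 + 120 × (-25.2) = 4876 ft.
A is higher by 10440 − 4876 = 5564 ft.

A by 5564 ft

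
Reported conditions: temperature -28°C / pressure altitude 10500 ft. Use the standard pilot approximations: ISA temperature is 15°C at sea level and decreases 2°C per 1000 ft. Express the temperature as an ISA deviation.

ISA-22°C

ISA temperature at 10500 ft = 15 − 2 × (10500/1000) = -6°C.
Deviation = OAT − ISA = -28 − (-6) = -22°C.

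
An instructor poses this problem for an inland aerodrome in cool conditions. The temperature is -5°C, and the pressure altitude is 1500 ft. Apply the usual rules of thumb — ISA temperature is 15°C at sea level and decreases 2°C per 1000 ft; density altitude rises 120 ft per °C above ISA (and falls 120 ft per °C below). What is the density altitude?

ISA temperature at 1500 ft = 15 − 2 × (1500/1000) = 12°C.
ISA deviation = -5 − 12 = -17°C.
Density altitude = 1500 + 120 × (-17) = 1500 + (-2040) = -540 ft.

-540 ft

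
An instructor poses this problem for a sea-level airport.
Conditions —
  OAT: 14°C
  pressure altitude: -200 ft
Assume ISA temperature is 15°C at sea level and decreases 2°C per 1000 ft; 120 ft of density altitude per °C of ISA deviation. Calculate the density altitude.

-368 ft

ISA temperature at -200 ft = 15 − 2 × (-200/1000) = 15.4°C.
ISA deviation = 14 − 15.4 = -1.4°C.
Density altitude = -200 + 120 × (-1.4) = -200 + (-168) = -368 ft.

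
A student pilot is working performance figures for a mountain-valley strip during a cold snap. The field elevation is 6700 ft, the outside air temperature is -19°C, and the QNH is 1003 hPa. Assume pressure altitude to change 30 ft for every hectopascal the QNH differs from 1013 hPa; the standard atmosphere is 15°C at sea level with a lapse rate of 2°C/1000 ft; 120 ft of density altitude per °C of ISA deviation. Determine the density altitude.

Pressure altitude = 6700 + (1013 − 1003) × 30 = 6700 + (+300) = 7000 ft.
ISA temperature at 7000 ft = 15 − 2 × (7000/1000) = 1°C.
ISA deviation = -19 − 1 = -20°C.
Density altitude = 7000 + 120 × (-20) = 4600 ft.

4600 ft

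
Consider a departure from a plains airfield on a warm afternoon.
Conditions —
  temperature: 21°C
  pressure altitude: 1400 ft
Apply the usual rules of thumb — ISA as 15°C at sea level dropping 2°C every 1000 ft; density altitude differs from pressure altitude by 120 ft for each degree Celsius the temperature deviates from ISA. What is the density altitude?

2456 ft

ISA temperature at 1400 ft = 15 − 2 × (1400/1000) = 12.2°C.
ISA deviation = 21 − 12.2 = +8.8°C.
Density altitude = 1400 + 120 × (8.8) = 1400 + (+1056) = 2456 ft.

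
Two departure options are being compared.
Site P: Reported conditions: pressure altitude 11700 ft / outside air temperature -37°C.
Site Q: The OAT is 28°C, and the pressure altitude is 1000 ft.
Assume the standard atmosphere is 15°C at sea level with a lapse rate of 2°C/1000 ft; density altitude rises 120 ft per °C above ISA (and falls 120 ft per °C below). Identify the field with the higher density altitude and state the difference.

Site P by 5468 ft

Site P: ISA temp = -8.4°C, deviation -28.6°C, DA = 11700 + 120 × (-28.6) = 8268 ft.
Site Q: ISA temp = 13°C, deviation +15°C, DA = 1000 + 120 × 15 = 2800 ft.
Site P is higher by 8268 − 2800 = 5468 ft.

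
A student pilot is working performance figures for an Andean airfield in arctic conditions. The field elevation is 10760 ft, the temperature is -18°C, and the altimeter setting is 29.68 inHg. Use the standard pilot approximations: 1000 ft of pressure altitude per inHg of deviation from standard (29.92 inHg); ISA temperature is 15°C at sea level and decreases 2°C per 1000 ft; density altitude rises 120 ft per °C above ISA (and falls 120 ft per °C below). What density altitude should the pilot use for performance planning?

Pressure altitude = 10760 + (29.92 − 29.68) × 1000 = 10760 + (+240) = 11000 ft.
ISA temperature at 11000 ft = 15 − 2 × (11000/1000) = -7°C.
ISA deviation = -18 − (-7) = -11°C.
Density altitude = 11000 + 120 × (-11) = 9680 ft.

9680 ft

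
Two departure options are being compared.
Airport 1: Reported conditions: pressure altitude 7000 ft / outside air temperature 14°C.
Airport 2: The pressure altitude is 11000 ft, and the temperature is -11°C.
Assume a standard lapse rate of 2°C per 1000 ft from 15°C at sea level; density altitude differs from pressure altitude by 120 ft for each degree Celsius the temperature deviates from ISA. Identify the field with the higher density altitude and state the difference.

Airport 2 by 1960 ft

Airport 1: ISA temp = 1°C, deviation +13°C, DA = 7000 + 120 × 13 = 8560 ft.
Airport 2: ISA temp = -7°C, deviation -4°C, DA = 11000 + 120 × (-4) = 10520 ft.
Airport 2 is higher by 10520 − 8560 = 1960 ft.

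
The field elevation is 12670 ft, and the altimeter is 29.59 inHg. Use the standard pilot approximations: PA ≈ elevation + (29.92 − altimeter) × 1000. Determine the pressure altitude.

Pressure correction = (29.92 − 29.59) × 1000 = +330 ft.
Pressure altitude = 12670 + (+330) = 13000 ft.

13000 ft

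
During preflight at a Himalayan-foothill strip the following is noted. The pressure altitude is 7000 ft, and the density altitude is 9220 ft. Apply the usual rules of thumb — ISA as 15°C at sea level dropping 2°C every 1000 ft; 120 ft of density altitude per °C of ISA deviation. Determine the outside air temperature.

19.5°C

Density altitude − pressure altitude = 9220 − 7000 = +2220 ft.
At 120 ft/°C that is an ISA deviation of 2220/120 = +18.5°C.
ISA temperature at 7000 ft = 15 − 2 × (7000/1000) = 1°C.
OAT = ISA + deviation = 1 + (+18.5) = 19.5°C.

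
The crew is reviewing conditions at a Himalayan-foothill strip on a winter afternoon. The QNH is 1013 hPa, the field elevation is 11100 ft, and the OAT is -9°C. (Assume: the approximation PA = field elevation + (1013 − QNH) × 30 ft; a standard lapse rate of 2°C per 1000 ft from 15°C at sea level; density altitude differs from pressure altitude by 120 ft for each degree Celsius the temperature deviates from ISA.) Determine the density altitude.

Pressure altitude = 11100 + (1013 − 1013) × 30 = 11100 + (0) = 11100 ft.
ISA temperature at 11100 ft = 15 − 2 × (11100/1000) = -7.2°C.
ISA deviation = -9 − (-7.2) = -1.8°C.
Density altitude = 11100 + 120 × (-1.8) = 10884 ft.

10884 ft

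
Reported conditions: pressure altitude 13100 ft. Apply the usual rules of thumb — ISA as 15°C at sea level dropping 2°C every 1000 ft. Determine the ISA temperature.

-11.2°C

ISA temperature = 15 − 2 × (13100/1000) = 15 − 26.2 = -11.2°C.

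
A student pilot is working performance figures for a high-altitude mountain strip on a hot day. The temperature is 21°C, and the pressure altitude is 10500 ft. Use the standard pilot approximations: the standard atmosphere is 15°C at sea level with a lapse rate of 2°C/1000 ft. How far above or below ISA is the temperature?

ISA+27°C

ISA temperature at 10500 ft = 15 − 2 × (10500/1000) = -6°C.
Deviation = OAT − ISA = 21 − (-6) = +27°C.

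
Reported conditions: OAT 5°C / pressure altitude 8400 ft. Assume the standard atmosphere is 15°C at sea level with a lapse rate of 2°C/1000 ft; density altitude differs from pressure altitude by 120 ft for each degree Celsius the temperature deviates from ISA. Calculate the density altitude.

ISA temperature at 8400 ft = 15 − 2 × (8400/1000) = -1.8°C.
ISA deviation = 5 − (-1.8) = +6.8°C.
Density altitude = 8400 + 120 × (6.8) = 8400 + (+816) = 9216 ft.

9216 ft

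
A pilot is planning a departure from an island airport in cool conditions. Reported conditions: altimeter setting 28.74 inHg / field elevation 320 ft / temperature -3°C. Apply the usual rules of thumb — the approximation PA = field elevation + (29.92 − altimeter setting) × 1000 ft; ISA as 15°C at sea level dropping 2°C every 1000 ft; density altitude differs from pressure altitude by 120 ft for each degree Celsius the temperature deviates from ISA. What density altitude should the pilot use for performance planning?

-300 ft

Pressure altitude = 320 + (29.92 − 28.74) × 1000 = 320 + (+1180) = 1500 ft.
ISA temperature at 1500 ft = 15 − 2 × (1500/1000) = 12°C.
ISA deviation = -3 − 12 = -15°C.
Density altitude = 1500 + 120 × (-15) = -300 ft.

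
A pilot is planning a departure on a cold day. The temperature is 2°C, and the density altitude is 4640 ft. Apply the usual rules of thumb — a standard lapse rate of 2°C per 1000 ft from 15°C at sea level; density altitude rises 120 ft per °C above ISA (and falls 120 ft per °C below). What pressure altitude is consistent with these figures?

DA = PA + 120 × (OAT − (15 − 2·PA/1000)) = PA + 120·OAT − 1800 + 0.24·PA = 1.24·PA + 120·OAT − 1800.
So 1.24·PA = 4640 − 120 × 2 + 1800 = 6200.
PA = 6200 / 1.24 = 5000 ft.

5000 ft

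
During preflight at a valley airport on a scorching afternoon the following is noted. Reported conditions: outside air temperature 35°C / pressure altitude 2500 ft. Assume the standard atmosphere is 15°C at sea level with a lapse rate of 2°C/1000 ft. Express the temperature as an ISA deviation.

ISA temperature at 2500 ft = 15 − 2 × (2500/1000) = 10°C.
Deviation = OAT − ISA = 35 − 10 = +25°C.

ISA+25°C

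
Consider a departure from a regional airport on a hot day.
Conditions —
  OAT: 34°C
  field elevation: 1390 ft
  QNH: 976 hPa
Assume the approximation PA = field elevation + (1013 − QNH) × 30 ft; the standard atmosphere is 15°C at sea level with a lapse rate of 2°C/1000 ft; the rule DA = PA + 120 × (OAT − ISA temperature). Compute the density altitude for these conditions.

5380 ft

Pressure altitude = 1390 + (1013 − 976) × 30 = 1390 + (+1110) = 2500 ft.
ISA temperature at 2500 ft = 15 − 2 × (2500/1000) = 10°C.
ISA deviation = 34 − 10 = +24°C.
Density altitude = 2500 + 120 × (24) = 5380 ft.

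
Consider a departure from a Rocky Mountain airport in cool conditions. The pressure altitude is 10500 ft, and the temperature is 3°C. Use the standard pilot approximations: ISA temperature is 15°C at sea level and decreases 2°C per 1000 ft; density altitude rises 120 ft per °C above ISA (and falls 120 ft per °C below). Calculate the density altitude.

ISA temperature at 10500 ft = 15 − 2 × (10500/1000) = -6°C.
ISA deviation = 3 − (-6) = +9°C.
Density altitude = 10500 + 120 × (9) = 10500 + (+1080) = 11580 ft.

11580 ft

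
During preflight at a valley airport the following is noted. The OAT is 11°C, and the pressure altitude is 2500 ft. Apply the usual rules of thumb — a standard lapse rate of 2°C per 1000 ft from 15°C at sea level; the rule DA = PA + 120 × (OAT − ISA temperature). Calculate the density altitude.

ISA temperature at 2500 ft = 15 − 2 × (2500/1000) = 10°C.
ISA deviation = 11 − 10 = +1°C.
Density altitude = 2500 + 120 × (1) = 2500 + (+120) = 2620 ft.

2620 ft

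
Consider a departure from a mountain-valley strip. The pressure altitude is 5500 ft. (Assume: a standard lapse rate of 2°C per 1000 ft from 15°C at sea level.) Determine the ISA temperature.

4°C

ISA temperature = 15 − 2 × (5500/1000) = 15 − 11 = 4°C.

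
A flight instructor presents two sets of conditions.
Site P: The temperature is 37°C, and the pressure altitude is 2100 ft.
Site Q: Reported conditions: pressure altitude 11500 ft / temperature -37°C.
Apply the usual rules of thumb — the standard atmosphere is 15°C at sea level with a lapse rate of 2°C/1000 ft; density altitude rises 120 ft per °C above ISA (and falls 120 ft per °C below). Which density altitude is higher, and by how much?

Site Q by 2776 ft

Site P: ISA temp = 10.8°C, deviation +26.2°C, DA = 2100 + 120 × 26.2 = 5244 ft.
Site Q: ISA temp = -8°C, deviation -29°C, DA = 11500 + 120 × (-29) = 8020 ft.
Site Q is higher by 8020 − 5244 = 2776 ft.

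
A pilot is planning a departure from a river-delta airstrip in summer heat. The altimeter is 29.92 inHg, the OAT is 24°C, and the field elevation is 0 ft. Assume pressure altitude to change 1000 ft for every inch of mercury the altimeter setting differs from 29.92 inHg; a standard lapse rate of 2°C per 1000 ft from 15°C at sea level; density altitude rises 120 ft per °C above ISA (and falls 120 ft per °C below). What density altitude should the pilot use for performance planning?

Pressure altitude = 0 + (29.92 − 29.92) × 1000 = 0 + (0) = 0 ft.
ISA temperature at 0 ft = 15 − 2 × (0/1000) = 15°C.
ISA deviation = 24 − 15 = +9°C.
Density altitude = 0 + 120 × (9) = 1080 ft.

1080 ft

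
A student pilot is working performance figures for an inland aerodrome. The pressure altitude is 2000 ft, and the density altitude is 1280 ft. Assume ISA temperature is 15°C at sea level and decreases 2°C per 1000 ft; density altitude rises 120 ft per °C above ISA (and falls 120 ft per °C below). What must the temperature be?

Density altitude − pressure altitude = 1280 − 2000 = -720 ft.
At 120 ft/°C that is an ISA deviation of -720/120 = -6°C.
ISA temperature at 2000 ft = 15 − 2 × (2000/1000) = 11°C.
OAT = ISA + deviation = 11 + (-6) = 5°C.

5°C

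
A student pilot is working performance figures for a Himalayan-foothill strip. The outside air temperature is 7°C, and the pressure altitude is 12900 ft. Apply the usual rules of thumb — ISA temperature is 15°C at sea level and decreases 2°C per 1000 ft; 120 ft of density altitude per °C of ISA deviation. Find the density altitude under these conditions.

ISA temperature at 12900 ft = 15 − 2 × (12900/1000) = -10.8°C.
ISA deviation = 7 − (-10.8) = +17.8°C.
Density altitude = 12900 + 120 × (17.8) = 12900 + (+2136) = 15036 ft.

15036 ft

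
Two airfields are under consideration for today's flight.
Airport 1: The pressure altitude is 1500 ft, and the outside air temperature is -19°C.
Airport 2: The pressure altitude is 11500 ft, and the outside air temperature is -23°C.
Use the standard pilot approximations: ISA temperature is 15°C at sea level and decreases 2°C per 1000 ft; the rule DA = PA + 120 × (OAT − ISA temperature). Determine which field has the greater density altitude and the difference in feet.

Airport 2 by 11920 ft

Airport 1: ISA temp = 12°C, deviation -31°C, DA = 1500 + 120 × (-31) = -2220 ft.
Airport 2: ISA temp = -8°C, deviation -15°C, DA = 11500 + 120 × (-15) = 9700 ft.
Airport 2 is higher by 9700 − (-2220) = 11920 ft.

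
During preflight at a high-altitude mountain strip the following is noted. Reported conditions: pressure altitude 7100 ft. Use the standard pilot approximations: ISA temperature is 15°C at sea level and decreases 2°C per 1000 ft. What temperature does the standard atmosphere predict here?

ISA temperature = 15 − 2 × (7100/1000) = 15 − 14.2 = 0.8°C.

0.8°C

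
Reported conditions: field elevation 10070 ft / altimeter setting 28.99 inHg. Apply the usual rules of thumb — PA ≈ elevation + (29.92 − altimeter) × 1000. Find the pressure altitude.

11000 ft

Pressure correction = (29.92 − 28.99) × 1000 = +930 ft.
Pressure altitude = 10070 + (+930) = 11000 ft.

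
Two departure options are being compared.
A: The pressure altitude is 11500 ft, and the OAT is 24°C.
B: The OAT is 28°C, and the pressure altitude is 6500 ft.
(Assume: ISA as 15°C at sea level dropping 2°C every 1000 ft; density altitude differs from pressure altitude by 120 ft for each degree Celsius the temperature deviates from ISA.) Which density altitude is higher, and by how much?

A: ISA temp = -8°C, deviation +32°C, DA = 11500 + 120 × 32 = 15340 ft.
B: ISA temp = 2°C, deviation +26°C, DA = 6500 + 120 × 26 = 9620 ft.
A is higher by 15340 − 9620 = 5720 ft.

A by 5720 ft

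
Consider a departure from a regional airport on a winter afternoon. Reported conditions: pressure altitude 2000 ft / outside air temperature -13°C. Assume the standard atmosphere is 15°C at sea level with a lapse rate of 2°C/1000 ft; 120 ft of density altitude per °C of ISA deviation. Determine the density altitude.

ISA temperature at 2000 ft = 15 − 2 × (2000/1000) = 11°C.
ISA deviation = -13 − 11 = -24°C.
Density altitude = 2000 + 120 × (-24) = 2000 + (-2880) = -880 ft.

-880 ft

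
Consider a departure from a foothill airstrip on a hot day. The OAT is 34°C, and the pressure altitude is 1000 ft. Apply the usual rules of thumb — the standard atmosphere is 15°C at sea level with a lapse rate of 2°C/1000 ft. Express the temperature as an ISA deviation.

ISA temperature at 1000 ft = 15 − 2 × (1000/1000) = 13°C.
Deviation = OAT − ISA = 34 − 13 = +21°C.

ISA+21°C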